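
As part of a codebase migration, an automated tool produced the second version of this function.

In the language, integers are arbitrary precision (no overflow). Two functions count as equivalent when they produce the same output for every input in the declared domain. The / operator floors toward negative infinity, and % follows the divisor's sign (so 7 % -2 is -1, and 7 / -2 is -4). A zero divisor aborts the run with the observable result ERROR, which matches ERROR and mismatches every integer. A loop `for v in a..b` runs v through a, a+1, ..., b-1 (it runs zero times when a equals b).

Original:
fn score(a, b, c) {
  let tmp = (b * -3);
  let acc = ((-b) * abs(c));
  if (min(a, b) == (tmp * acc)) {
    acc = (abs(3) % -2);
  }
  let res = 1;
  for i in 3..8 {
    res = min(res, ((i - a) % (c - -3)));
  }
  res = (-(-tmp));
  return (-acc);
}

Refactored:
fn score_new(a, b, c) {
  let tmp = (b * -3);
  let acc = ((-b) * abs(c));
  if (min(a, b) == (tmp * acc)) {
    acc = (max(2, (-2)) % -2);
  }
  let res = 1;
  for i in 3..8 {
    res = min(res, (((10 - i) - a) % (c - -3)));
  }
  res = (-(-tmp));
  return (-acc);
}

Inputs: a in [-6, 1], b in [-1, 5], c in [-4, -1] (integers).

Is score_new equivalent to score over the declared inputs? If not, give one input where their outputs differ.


Try a=0, b=0, c=-4.
score: tmp becomes 0; next acc becomes 0; next (min(a, b) == (tmp * acc)) evaluates to true; next acc becomes -1; next res becomes 1; next at i=3:; next res becomes 0; next at i=4:; next res becomes 0; next at i=5:; next res becomes 0; next at i=6:; next res becomes 0; next at i=7:; next res becomes 0; next res becomes 0; next final value 1
score_new: tmp becomes 0; next acc becomes 0; next (min(a, b) == (tmp * acc)) evaluates to true; next acc becomes 0; next res becomes 1; next at i=3:; next res becomes 0; next at i=4:; next res becomes 0; next at i=5:; next res becomes 0; next at i=6:; next res becomes 0; next at i=7:; next res becomes 0; next res becomes 0; next final value 0
1 and 0 differ, so these are not the same function on this domain.
verdict: not equivalent; witness: a=0, b=0, c=-4


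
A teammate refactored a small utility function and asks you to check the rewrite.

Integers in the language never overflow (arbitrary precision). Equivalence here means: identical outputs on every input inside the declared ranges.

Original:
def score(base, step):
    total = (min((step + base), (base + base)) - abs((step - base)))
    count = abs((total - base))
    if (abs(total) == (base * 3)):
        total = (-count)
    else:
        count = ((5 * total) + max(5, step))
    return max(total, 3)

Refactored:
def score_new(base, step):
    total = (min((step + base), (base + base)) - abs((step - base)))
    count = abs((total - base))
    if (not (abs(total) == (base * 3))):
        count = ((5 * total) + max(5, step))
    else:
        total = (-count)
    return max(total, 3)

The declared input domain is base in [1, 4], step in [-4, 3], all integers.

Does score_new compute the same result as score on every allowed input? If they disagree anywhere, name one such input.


Equivalent — the differences include boolean connective usage differs, yet no declared input distinguishes the two.
As a probe, take base=3, step=0: score runs total becomes 0; next count becomes 3; next (abs(total) == (base * 3)) evaluates to false; next count becomes 5; next final value 3; score_new runs total becomes 0; next count becomes 3; next (not (abs(total) == (base * 3))) evaluates to true; next count becomes 5; next final value 3; both end at 3.
Sweeping the whole domain (32 inputs) finds no disagreement.
verdict: equivalent


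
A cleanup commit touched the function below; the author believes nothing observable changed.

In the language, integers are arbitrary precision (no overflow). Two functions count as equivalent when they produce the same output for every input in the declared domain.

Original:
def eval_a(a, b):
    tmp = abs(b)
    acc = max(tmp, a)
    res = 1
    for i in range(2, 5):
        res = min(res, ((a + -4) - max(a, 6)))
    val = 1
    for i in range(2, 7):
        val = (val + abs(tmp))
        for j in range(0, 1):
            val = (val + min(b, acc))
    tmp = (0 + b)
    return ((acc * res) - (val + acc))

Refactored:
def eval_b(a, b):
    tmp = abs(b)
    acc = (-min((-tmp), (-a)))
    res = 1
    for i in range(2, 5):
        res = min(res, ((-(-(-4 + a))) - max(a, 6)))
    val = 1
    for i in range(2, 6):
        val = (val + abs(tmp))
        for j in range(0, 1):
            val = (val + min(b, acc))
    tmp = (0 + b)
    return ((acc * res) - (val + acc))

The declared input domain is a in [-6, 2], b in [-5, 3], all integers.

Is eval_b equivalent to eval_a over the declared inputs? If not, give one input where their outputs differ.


Consider the input a=-6, b=1.
eval_a: tmp = 1; acc = 1; res = 1; [i=2]; res = -16; [i=3]; res = -16; [i=4]; res = -16; val = 1; [i=2]; val = 2; [j=0]; val = 3; [i=3]; val = 4; [j=0]; val = 5; [i=4]; val = 6; [j=0]; val = 7; [i=5]; val = 8; [j=0]; val = 9; [i=6]; val = 10; [j=0]; val = 11; tmp = 1; return -28
eval_b: tmp = 1; acc = 1; res = 1; [i=2]; res = -16; [i=3]; res = -16; [i=4]; res = -16; val = 1; [i=2]; val = 2; [j=0]; val = 3; [i=3]; val = 4; [j=0]; val = 5; [i=4]; val = 6; [j=0]; val = 7; [i=5]; val = 8; [j=0]; val = 9; tmp = 1; return -26
-28 and -26 differ, so these are not the same function on this domain.
verdict: not equivalent; witness: a=-6, b=1


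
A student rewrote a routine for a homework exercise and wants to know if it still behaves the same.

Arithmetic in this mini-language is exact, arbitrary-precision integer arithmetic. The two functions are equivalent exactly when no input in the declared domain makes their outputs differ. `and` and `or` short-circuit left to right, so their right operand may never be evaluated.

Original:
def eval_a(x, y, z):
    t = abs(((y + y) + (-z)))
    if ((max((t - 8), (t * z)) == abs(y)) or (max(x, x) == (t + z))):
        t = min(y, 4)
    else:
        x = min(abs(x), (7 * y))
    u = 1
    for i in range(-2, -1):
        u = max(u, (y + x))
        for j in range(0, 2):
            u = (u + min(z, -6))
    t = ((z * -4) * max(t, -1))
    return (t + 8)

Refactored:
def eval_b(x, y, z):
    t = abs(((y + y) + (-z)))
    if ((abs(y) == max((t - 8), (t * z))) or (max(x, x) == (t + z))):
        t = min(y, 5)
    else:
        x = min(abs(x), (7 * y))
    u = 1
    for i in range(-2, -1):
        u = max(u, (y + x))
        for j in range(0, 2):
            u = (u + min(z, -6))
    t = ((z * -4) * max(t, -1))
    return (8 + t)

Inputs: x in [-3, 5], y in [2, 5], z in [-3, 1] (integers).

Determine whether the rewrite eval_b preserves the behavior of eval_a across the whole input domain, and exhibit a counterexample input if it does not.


Take x=-3, y=5, z=-3.
eval_a: t := 13 | ((max((t - 8), (t * z)) == abs(y)) or (max(x, x) == (t + z))): true | t := 4 | u := 1 | iter i=-2: | u := 2 | iter j=0: | u := -4 | iter j=1: | u := -10 | t := 48 | result 56
eval_b: t := 13 | ((abs(y) == max((t - 8), (t * z))) or (max(x, x) == (t + z))): true | t := 5 | u := 1 | iter i=-2: | u := 2 | iter j=0: | u := -4 | iter j=1: | u := -10 | t := 60 | result 68
56 != 68, so the rewrite changes behavior.
verdict: not equivalent; witness: x=-3, y=5, z=-3


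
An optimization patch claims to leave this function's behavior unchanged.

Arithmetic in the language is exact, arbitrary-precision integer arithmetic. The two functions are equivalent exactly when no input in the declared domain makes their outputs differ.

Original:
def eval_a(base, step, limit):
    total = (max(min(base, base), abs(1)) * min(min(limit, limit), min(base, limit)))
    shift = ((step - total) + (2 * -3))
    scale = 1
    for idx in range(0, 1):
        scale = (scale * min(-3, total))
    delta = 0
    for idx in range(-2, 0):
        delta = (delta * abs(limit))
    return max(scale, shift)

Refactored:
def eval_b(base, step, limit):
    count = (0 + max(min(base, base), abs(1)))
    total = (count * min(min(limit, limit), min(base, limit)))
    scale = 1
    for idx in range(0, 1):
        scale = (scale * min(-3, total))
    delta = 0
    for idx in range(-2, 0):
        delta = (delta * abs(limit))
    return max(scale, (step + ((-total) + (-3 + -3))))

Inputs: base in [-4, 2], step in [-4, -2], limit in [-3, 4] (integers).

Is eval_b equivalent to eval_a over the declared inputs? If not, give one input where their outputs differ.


The two versions differ — the changes include constant usage differs; and arithmetic usage differs; and local variable names differ.
One worked example (base=-4, step=-4, limit=-3) — eval_a: total becomes -4; next shift becomes -6; next scale becomes 1; next at idx=0:; next scale becomes -4; next delta becomes 0; next at idx=-2:; next delta becomes 0; next at idx=-1:; next delta becomes 0; next final value -4; eval_b: count becomes 1; next total becomes -4; next scale becomes 1; next at idx=0:; next scale becomes -4; next delta becomes 0; next at idx=-2:; next delta becomes 0; next at idx=-1:; next delta becomes 0; next final value -4; agreement on -4.
Checked all 168 inputs in the declared domain: the outputs agree on every one.
verdict: equivalent


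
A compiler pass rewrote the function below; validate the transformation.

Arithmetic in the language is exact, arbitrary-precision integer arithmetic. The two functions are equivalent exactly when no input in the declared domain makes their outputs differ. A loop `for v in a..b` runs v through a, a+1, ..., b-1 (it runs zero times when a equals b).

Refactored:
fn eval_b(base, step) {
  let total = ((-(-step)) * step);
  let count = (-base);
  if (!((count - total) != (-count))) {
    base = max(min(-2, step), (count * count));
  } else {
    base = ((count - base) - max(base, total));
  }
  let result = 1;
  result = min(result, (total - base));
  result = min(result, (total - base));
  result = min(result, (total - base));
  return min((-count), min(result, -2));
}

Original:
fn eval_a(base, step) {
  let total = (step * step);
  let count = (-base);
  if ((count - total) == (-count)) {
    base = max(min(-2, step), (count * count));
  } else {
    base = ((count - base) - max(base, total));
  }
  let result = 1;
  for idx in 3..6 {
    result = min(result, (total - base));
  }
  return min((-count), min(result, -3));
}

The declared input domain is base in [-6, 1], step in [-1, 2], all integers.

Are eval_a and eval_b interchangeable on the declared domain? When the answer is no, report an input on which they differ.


base=-2, step=-1 yields -3 from eval_a but -2 from eval_b.
verdict: not equivalent; witness: base=-2, step=-1


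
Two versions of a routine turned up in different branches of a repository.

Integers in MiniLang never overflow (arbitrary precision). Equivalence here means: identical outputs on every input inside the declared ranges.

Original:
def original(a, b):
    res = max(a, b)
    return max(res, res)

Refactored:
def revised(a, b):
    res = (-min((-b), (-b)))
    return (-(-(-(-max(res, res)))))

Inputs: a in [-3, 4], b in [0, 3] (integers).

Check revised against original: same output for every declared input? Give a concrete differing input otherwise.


Run the pair on a=1, b=0.
original: res=1, then returns 1
revised: res=0, then returns 0
1 != 0, so the rewrite changes behavior.
verdict: not equivalent; witness: a=1, b=0


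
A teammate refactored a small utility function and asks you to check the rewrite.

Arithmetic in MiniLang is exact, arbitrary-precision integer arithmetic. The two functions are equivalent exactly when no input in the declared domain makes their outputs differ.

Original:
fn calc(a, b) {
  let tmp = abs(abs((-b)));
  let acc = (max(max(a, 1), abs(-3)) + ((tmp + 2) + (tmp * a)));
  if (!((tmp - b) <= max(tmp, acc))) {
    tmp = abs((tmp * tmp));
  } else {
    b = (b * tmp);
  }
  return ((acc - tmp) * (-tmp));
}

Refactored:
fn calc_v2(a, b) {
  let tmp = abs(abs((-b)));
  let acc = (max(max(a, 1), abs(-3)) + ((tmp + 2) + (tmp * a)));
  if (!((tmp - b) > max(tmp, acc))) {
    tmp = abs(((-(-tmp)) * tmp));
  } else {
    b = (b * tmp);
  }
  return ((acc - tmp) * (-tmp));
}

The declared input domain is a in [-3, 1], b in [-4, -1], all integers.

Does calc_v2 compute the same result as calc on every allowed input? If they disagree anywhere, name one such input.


Input a=-3, b=-4: 304 from calc versus 28 from calc_v2.
verdict: not equivalent; witness: a=-3, b=-4


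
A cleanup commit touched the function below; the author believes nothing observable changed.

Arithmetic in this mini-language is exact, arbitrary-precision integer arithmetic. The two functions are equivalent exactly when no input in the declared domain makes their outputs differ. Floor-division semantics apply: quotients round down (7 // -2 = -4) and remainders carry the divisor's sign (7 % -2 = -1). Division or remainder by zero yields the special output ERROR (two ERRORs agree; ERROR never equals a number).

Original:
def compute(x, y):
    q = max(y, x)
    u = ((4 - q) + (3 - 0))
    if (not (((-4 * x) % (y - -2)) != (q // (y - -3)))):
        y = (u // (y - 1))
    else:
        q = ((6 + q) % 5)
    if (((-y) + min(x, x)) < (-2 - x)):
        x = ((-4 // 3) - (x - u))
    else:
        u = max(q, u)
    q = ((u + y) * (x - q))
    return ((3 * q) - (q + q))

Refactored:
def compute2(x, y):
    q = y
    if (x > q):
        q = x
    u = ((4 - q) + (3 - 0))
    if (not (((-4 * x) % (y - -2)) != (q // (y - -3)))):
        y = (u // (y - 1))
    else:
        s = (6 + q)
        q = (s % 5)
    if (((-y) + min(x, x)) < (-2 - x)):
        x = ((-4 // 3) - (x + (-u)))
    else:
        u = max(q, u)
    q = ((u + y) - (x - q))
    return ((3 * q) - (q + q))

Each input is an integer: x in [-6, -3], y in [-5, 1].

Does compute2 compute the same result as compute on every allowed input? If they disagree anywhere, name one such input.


On input x=-6, y=-5, compute returns 105 while compute2 returns -8.
verdict: not equivalent; witness: x=-6, y=-5


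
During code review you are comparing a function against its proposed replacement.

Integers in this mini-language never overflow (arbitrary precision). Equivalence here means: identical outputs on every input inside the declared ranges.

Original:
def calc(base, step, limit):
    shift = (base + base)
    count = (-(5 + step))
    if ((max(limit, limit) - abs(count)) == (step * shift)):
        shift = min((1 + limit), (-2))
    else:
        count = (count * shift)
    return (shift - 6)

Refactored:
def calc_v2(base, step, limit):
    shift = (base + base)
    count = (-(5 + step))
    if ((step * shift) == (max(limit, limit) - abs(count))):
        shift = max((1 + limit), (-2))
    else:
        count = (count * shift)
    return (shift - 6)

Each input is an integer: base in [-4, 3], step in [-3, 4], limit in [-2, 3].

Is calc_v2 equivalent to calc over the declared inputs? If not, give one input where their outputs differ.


Input base=-4, step=1, limit=-2: -8 from calc versus -7 from calc_v2.
verdict: not equivalent; witness: base=-4, step=1, limit=-2


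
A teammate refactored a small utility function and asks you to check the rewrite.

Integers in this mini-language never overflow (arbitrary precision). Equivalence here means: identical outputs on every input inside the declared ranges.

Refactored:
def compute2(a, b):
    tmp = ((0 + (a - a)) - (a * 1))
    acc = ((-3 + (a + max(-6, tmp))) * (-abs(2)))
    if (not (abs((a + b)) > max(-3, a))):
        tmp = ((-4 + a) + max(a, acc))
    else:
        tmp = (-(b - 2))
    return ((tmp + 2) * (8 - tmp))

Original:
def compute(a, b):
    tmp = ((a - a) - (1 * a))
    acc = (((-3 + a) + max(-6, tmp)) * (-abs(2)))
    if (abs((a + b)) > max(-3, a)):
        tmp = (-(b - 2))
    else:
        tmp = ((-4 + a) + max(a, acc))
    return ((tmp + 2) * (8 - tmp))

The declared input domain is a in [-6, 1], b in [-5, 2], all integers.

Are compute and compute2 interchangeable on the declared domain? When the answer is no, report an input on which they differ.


Equivalent — the differences include boolean connective usage differs; arithmetic usage differs; constant usage differs, yet no declared input distinguishes the two.
One worked example (a=-4, b=0) — compute: tmp becomes 4; next acc becomes 6; next (abs((a + b)) > max(-3, a)) evaluates to true; next tmp becomes 2; next final value 24; compute2: tmp becomes 4; next acc becomes 6; next (not (abs((a + b)) > max(-3, a))) evaluates to false; next tmp becomes 2; next final value 24; agreement on 24.
Every one of the 64 inputs gives matching results.
verdict: equivalent


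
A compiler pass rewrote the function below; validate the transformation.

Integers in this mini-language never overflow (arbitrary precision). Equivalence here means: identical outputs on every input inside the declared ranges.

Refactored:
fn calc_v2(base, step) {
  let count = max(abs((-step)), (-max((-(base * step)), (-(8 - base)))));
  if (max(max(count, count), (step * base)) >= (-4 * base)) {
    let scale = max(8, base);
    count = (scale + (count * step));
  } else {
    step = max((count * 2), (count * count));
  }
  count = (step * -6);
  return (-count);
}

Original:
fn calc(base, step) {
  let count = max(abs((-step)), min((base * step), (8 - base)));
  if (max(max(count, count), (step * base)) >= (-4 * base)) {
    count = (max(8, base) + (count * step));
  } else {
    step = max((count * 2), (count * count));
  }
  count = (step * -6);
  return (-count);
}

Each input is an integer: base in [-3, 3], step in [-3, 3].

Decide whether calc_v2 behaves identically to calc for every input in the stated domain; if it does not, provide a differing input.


Side by side, the visible changes include: statement counts differ; min/max/abs usage differs; local variable names differ.
Spot check at base=2, step=-2 — calc: count=2, then (max(max(count, count), (step * base)) >= (-4 * base)) is true, then count=4, then count=12, then returns -12. calc_v2: count=2, then (max(max(count, count), (step * base)) >= (-4 * base)) is true, then scale=8, then count=4, then count=12, then returns -12. Both give -12.
Sweeping the whole domain (49 inputs) finds no disagreement.
verdict: equivalent


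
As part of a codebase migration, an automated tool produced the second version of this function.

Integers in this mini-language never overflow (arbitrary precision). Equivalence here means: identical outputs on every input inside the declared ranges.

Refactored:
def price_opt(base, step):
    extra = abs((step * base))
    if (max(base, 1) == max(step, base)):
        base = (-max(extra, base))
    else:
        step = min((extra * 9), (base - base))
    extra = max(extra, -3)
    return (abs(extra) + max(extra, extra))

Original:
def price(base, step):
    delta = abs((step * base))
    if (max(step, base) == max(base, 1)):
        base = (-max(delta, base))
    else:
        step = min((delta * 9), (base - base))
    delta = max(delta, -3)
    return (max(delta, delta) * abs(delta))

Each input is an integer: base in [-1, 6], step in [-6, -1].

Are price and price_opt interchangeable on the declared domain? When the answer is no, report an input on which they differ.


On input base=-1, step=-6, price returns 36 while price_opt returns 12.
verdict: not equivalent; witness: base=-1, step=-6


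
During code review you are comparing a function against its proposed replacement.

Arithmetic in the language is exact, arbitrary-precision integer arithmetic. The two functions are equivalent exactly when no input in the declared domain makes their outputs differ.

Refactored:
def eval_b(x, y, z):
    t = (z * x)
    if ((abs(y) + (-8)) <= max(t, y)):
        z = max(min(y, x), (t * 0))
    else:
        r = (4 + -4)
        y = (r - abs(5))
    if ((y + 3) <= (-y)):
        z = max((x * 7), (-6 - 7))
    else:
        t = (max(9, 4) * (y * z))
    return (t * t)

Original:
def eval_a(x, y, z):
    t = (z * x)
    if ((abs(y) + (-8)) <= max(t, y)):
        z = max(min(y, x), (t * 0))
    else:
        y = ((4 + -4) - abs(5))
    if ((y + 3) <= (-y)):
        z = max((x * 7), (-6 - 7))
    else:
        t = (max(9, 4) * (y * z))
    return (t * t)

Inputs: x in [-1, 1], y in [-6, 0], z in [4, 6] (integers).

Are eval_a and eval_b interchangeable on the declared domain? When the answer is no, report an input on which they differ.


The two versions differ — the changes include local variable names differ; and statement counts differ.
One worked example (x=-1, y=-1, z=6) — eval_a: t := -6 | ((abs(y) + (-8)) <= max(t, y)): true | z := 0 | ((y + 3) <= (-y)): false | t := 0 | result 0; eval_b: t := -6 | ((abs(y) + (-8)) <= max(t, y)): true | z := 0 | ((y + 3) <= (-y)): false | t := 0 | result 0; agreement on 0.
Sweeping the whole domain (63 inputs) finds no disagreement.
verdict: equivalent


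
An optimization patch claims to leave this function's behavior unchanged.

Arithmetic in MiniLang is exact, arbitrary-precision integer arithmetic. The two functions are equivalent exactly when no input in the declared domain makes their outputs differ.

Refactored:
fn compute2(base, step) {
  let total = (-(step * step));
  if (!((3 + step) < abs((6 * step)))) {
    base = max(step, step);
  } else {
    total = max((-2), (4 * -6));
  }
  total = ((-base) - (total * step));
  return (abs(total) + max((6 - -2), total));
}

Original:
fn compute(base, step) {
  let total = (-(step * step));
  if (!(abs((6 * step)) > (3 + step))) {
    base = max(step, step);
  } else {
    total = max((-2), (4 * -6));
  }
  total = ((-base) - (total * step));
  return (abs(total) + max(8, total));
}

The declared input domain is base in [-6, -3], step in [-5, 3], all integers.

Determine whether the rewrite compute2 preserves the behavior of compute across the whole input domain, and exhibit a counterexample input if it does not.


The two are interchangeable: comparison usage differs, arithmetic usage differs, constant usage differs, and every declared input agrees.
One worked example (base=-4, step=-5) — compute: total := -25 | (!(abs((6 * step)) > (3 + step))): false | total := -2 | total := -6 | result 14; compute2: total := -25 | (!((3 + step) < abs((6 * step)))): false | total := -2 | total := -6 | result 14; agreement on 14.
Every one of the 36 inputs gives matching results.
verdict: equivalent


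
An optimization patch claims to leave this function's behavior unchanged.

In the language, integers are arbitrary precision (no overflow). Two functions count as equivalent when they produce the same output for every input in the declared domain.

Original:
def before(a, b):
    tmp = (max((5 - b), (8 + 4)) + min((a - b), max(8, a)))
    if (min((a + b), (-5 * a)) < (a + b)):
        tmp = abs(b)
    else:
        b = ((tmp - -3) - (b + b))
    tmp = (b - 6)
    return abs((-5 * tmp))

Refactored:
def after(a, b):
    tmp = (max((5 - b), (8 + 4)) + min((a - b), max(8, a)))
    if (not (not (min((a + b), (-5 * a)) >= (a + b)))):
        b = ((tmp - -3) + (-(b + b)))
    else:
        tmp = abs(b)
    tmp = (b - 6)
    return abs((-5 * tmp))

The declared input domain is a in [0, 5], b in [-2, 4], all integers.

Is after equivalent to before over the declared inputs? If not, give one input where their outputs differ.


Differences: comparison usage differs; also boolean connective usage differs; also arithmetic usage differs — yet all 42 inputs agree.
verdict: equivalent


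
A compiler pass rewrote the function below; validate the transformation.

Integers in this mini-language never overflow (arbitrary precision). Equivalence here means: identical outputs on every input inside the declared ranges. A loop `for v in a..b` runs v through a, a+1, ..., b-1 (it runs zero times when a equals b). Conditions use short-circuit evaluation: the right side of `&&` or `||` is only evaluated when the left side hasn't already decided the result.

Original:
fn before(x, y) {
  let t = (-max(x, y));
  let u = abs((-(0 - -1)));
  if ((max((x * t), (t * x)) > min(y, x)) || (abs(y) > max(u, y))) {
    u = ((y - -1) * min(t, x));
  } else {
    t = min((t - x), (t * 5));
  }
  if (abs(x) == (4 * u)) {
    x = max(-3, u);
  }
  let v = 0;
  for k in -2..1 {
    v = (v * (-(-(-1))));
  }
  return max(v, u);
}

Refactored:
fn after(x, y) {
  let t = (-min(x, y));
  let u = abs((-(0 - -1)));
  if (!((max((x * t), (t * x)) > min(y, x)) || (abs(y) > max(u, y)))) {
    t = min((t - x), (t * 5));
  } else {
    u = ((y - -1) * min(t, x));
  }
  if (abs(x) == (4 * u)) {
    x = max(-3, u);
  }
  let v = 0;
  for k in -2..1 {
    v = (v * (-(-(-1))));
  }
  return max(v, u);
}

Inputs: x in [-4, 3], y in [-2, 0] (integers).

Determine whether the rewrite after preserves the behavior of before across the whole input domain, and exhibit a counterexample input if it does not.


These are not equivalent — on x=-4, y=0 the outputs split (0 vs 1).
before: t becomes 0; next u becomes 1; next ((max((x * t), (t * x)) > min(y, x)) || (abs(y) > max(u, y))) evaluates to true; next u becomes -4; next (abs(x) == (4 * u)) evaluates to false; next v becomes 0; next at k=-2:; next v becomes 0; next at k=-1:; next v becomes 0; next at k=0:; next v becomes 0; next final value 0
after: t becomes 4; next u becomes 1; next (!((max((x * t), (t * x)) > min(y, x)) || (abs(y) > max(u, y)))) evaluates to true; next t becomes 8; next (abs(x) == (4 * u)) evaluates to true; next x becomes 1; next v becomes 0; next at k=-2:; next v becomes 0; next at k=-1:; next v becomes 0; next at k=0:; next v becomes 0; next final value 1
verdict: not equivalent; witness: x=-4, y=0


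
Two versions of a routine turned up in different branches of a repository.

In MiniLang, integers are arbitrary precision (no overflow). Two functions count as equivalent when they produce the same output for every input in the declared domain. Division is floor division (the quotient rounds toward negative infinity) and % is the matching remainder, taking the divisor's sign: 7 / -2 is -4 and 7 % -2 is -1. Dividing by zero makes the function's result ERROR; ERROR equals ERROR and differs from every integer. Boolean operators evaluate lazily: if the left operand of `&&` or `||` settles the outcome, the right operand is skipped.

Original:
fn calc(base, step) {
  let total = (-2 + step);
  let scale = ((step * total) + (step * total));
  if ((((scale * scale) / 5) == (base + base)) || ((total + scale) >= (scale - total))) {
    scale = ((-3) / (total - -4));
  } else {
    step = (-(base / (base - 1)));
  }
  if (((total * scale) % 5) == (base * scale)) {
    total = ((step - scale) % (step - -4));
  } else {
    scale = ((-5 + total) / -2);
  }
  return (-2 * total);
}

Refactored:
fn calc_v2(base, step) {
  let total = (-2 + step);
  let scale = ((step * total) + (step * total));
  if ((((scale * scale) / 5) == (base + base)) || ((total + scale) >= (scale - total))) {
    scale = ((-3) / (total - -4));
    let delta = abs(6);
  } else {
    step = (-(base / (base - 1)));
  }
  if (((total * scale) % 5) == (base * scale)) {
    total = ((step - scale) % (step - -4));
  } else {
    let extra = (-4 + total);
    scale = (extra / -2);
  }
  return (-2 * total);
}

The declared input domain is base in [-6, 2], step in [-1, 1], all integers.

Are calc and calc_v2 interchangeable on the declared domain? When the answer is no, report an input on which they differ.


The suspicious edit (`-5` became `-4`) never changes the result for any input inside the declared domain; all 27 inputs agree.
verdict: equivalent


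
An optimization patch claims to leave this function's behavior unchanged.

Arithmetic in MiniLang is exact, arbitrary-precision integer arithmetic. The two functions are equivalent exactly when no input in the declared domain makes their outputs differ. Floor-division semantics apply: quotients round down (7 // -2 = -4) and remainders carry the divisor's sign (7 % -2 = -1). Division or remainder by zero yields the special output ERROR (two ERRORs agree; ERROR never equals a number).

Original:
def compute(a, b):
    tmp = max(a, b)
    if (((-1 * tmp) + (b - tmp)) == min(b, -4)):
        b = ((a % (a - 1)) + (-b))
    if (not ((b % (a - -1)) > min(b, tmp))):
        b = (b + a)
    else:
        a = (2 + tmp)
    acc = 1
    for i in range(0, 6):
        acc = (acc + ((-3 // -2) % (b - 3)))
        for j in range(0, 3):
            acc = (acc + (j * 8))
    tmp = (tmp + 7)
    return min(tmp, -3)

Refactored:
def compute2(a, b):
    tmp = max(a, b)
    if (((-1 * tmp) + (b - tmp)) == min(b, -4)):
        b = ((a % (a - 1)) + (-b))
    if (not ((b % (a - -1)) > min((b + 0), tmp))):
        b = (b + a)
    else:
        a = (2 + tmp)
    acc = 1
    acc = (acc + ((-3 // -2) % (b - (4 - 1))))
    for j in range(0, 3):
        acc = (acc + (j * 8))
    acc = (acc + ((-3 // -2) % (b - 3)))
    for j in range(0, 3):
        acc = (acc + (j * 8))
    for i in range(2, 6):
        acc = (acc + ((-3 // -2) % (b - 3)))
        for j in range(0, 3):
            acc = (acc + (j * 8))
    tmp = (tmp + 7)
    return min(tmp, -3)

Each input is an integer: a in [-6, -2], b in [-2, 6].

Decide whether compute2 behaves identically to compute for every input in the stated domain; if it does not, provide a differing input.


Reading the diff, among the changes: constant usage differs; and arithmetic usage differs; and statement counts differ; and loop structure differs.
Spot check at a=-2, b=4 — compute: tmp=4, then (((-1 * tmp) + (b - tmp)) == min(b, -4)) is true, then b=-6, then (not ((b % (a - -1)) > min(b, tmp))) is false, then a=6, then acc=1, then (i=0), then acc=-7, then (j=0), then acc=-7, then (j=1), then acc=1, then (j=2), then acc=17, then (i=1), then acc=9, then (j=0), then acc=9, then (j=1), then acc=17, then (j=2), then acc=33, then (i=2), then acc=25, then (j=0), then acc=25, then (j=1), then acc=33, then (j=2), then acc=49, then (i=3), then acc=41, then (j=0), then acc=41, then (j=1), then acc=49, then (j=2), then acc=65, then (i=4), then acc=57, then (j=0), then acc=57, then (j=1), then acc=65, then (j=2), then acc=81, then (i=5), then acc=73, then (j=0), then acc=73, then (j=1), then acc=81, then (j=2), then acc=97, then tmp=11, then returns -3. compute2: tmp=4, then (((-1 * tmp) + (b - tmp)) == min(b, -4)) is true, then b=-6, then (not ((b % (a - -1)) > min((b + 0), tmp))) is false, then a=6, then acc=1, then acc=-7, then (j=0), then acc=-7, then (j=1), then acc=1, then (j=2), then acc=17, then acc=9, then (j=0), then acc=9, then (j=1), then acc=17, then (j=2), then acc=33, then (i=2), then acc=25, then (j=0), then acc=25, then (j=1), then acc=33, then (j=2), then acc=49, then (i=3), then acc=41, then (j=0), then acc=41, then (j=1), then acc=49, then (j=2), then acc=65, then (i=4), then acc=57, then (j=0), then acc=57, then (j=1), then acc=65, then (j=2), then acc=81, then (i=5), then acc=73, then (j=0), then acc=73, then (j=1), then acc=81, then (j=2), then acc=97, then tmp=11, then returns -3. Both give -3.
Every one of the 45 inputs gives matching results.
verdict: equivalent


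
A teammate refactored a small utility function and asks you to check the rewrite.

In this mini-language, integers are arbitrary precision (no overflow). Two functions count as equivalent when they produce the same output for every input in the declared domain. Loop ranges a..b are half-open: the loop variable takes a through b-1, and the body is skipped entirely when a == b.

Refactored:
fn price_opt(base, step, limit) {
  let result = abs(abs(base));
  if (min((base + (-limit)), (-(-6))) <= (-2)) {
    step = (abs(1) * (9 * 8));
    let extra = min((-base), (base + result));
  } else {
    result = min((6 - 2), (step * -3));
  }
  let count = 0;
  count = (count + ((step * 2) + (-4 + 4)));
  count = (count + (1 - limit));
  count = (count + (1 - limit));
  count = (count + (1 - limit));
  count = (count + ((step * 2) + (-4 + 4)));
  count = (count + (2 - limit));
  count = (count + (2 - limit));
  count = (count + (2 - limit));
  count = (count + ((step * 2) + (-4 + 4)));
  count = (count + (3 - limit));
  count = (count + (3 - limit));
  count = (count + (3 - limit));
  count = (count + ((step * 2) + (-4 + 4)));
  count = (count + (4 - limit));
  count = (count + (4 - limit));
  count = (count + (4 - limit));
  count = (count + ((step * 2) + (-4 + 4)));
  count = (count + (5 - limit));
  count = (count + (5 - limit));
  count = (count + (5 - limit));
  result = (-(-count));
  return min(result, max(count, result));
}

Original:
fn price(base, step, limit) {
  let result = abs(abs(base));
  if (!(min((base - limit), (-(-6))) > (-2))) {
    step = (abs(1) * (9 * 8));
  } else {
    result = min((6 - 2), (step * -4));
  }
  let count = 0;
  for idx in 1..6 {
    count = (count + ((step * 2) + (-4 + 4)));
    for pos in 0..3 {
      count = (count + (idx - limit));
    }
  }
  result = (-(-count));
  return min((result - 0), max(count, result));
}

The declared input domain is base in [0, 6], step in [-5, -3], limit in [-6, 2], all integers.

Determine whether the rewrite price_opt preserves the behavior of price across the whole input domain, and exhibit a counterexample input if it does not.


The one real change (`-4` became `-3`) has no effect anywhere in the declared ranges.
As a probe, take base=6, step=-4, limit=1: price runs result becomes 6; next (!(min((base - limit), (-(-6))) > (-2))) evaluates to false; next result becomes 4; next count becomes 0; next at idx=1:; next count becomes -8; next at pos=0:; next count becomes -8; next at pos=1:; next count becomes -8; next at pos=2:; next count becomes -8; next at idx=2:; next count becomes -16; next at pos=0:; next count becomes -15; next at pos=1:; next count becomes -14; next at pos=2:; next count becomes -13; next at idx=3:; next count becomes -21; next at pos=0:; next count becomes -19; next at pos=1:; next count becomes -17; next at pos=2:; next count becomes -15; next at idx=4:; next count becomes -23; next at pos=0:; next count becomes -20; next at pos=1:; next count becomes -17; next at pos=2:; next count becomes -14; next at idx=5:; next count becomes -22; next at pos=0:; next count becomes -18; next at pos=1:; next count becomes -14; next at pos=2:; next count becomes -10; next result becomes -10; next final value -10; price_opt runs result becomes 6; next (min((base + (-limit)), (-(-6))) <= (-2)) evaluates to false; next result becomes 4; next count becomes 0; next count becomes -8; next count becomes -8; next count becomes -8; next count becomes -8; next count becomes -16; next count becomes -15; next count becomes -14; next count becomes -13; next count becomes -21; next count becomes -19; next count becomes -17; next count becomes -15; next count becomes -23; next count becomes -20; next count becomes -17; next count becomes -14; next count becomes -22; next count becomes -18; next count becomes -14; next count becomes -10; next result becomes -10; next final value -10; both end at -10.
Checked all 189 inputs in the declared domain: the outputs agree on every one.
verdict: equivalent


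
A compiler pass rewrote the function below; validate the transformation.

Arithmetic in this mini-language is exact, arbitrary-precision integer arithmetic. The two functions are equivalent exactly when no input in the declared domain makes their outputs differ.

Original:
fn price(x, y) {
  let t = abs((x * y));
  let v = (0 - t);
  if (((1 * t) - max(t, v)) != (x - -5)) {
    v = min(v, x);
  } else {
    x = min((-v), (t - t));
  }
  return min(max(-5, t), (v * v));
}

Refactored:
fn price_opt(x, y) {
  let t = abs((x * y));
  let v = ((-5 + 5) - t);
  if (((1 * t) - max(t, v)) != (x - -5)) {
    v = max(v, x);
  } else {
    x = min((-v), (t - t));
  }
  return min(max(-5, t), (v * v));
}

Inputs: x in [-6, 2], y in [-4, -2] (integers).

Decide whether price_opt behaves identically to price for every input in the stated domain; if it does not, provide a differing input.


On input x=-3, y=-4, price returns 12 while price_opt returns 9.
verdict: not equivalent; witness: x=-3, y=-4


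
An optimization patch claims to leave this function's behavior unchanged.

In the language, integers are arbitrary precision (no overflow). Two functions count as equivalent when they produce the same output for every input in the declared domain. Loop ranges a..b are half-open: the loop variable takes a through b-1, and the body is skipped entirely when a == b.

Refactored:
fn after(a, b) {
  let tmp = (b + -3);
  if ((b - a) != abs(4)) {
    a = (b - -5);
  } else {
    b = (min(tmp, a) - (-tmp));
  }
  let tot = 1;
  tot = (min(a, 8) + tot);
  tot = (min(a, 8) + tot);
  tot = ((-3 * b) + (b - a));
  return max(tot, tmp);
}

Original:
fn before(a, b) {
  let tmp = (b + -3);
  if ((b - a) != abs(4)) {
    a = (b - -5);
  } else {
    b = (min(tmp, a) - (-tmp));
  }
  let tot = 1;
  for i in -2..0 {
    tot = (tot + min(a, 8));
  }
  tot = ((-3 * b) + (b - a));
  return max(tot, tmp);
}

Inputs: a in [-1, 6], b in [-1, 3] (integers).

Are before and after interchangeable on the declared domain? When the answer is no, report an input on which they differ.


Equivalent — the differences include loop structure differs, and arithmetic usage differs, and constant usage differs, and min/max/abs usage differs, and local variable names differ, yet no declared input distinguishes the two.
One worked example (a=-1, b=2) — before: tmp becomes -1; next ((b - a) != abs(4)) evaluates to true; next a becomes 7; next tot becomes 1; next at i=-2:; next tot becomes 8; next at i=-1:; next tot becomes 15; next tot becomes -11; next final value -1; after: tmp becomes -1; next ((b - a) != abs(4)) evaluates to true; next a becomes 7; next tot becomes 1; next tot becomes 8; next tot becomes 15; next tot becomes -11; next final value -1; agreement on -1.
Checked all 40 inputs in the declared domain: the outputs agree on every one.
verdict: equivalent


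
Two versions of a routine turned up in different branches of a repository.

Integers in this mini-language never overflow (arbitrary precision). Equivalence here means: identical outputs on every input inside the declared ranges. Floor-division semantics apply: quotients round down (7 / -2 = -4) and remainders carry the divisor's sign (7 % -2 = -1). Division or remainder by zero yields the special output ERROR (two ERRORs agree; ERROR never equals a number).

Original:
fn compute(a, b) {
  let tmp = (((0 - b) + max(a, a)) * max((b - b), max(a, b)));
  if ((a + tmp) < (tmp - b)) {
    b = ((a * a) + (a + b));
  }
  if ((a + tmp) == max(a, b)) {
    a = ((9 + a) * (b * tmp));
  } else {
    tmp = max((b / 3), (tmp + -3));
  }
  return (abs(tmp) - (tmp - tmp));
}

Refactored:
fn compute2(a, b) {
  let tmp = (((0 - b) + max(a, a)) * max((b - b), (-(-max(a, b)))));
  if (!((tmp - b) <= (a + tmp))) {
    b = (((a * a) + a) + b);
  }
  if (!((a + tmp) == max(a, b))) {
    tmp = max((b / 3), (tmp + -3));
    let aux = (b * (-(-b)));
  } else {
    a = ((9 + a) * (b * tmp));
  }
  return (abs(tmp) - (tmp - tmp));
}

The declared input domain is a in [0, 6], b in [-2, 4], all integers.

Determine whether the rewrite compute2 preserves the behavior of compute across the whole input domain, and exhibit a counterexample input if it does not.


Equivalent — the differences include comparison usage differs, boolean connective usage differs, statement counts differ, arithmetic usage differs, local variable names differ, yet no declared input distinguishes the two.
One worked example (a=0, b=-2) — compute: tmp := 0 | ((a + tmp) < (tmp - b)): true | b := -2 | ((a + tmp) == max(a, b)): true | a := 0 | result 0; compute2: tmp := 0 | (!((tmp - b) <= (a + tmp))): true | b := -2 | (!((a + tmp) == max(a, b))): false | a := 0 | result 0; agreement on 0.
Across all 49 domain points the two functions coincide.
verdict: equivalent


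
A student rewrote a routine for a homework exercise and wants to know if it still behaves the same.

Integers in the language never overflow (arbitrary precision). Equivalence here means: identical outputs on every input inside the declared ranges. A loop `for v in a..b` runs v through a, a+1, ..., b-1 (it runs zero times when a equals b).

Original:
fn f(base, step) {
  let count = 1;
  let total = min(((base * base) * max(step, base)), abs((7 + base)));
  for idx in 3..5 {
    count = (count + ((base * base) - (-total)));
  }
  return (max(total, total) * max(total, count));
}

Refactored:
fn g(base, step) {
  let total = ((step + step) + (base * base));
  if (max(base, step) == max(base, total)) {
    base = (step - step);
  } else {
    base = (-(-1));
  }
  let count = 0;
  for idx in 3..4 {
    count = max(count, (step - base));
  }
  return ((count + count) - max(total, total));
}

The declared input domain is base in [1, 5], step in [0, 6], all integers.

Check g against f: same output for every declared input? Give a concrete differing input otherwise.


These are not equivalent — on base=1, step=0 the outputs split (5 vs -1).
f: count=1, then total=1, then (idx=3), then count=3, then (idx=4), then count=5, then returns 5
g: total=1, then (max(base, step) == max(base, total)) is true, then base=0, then count=0, then (idx=3), then count=0, then returns -1
verdict: not equivalent; witness: base=1, step=0
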